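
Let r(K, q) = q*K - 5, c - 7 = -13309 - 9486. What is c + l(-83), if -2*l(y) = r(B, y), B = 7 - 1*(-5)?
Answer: -44575/2 ≈ -22288.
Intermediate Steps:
B = 12 (B = 7 + 5 = 12)
c = -22788 (c = 7 + (-13309 - 9486) = 7 - 22795 = -22788)
r(K, q) = -5 + K*q (r(K, q) = K*q - 5 = -5 + K*q)
l(y) = 5/2 - 6*y (l(y) = -(-5 + 12*y)/2 = 5/2 - 6*y)
c + l(-83) = -22788 + (5/2 - 6*(-83)) = -22788 + (5/2 + 498) = -22788 + 1001/2 = -44575/2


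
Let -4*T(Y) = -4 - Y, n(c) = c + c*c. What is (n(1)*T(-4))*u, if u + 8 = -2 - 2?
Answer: 0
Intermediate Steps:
n(c) = c + c²
T(Y) = 1 + Y/4 (T(Y) = -(-4 - Y)/4 = 1 + Y/4)
u = -12 (u = -8 + (-2 - 2) = -8 - 4 = -12)
(n(1)*T(-4))*u = ((1*(1 + 1))*(1 + (¼)*(-4)))*(-12) = ((1*2)*(1 - 1))*(-12) = (2*0)*(-12) = 0*(-12) = 0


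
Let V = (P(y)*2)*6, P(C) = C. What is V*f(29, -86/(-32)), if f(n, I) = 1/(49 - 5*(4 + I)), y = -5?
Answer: -320/83 ≈ -3.8554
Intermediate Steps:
V = -60 (V = -5*2*6 = -10*6 = -60)
f(n, I) = 1/(29 - 5*I) (f(n, I) = 1/(49 + (-20 - 5*I)) = 1/(29 - 5*I))
V*f(29, -86/(-32)) = -(-60)/(-29 + 5*(-86/(-32))) = -(-60)/(-29 + 5*(-86*(-1/32))) = -(-60)/(-29 + 5*(43/16)) = -(-60)/(-29 + 215/16) = -(-60)/(-249/16) = -(-60)*(-16)/249 = -60*16/249 = -320/83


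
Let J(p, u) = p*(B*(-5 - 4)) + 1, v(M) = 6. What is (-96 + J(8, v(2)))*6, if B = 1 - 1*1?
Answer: -570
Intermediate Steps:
B = 0 (B = 1 - 1 = 0)
J(p, u) = 1 (J(p, u) = p*(0*(-5 - 4)) + 1 = p*(0*(-9)) + 1 = p*0 + 1 = 0 + 1 = 1)
(-96 + J(8, v(2)))*6 = (-96 + 1)*6 = -95*6 = -570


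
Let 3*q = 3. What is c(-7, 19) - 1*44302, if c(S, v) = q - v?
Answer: -44320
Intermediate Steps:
q = 1 (q = (⅓)*3 = 1)
c(S, v) = 1 - v
c(-7, 19) - 1*44302 = (1 - 1*19) - 1*44302 = (1 - 19) - 44302 = -18 - 44302 = -44320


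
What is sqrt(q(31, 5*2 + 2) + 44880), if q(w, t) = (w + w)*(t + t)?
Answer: 12*sqrt(322) ≈ 215.33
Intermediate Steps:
q(w, t) = 4*t*w (q(w, t) = (2*w)*(2*t) = 4*t*w)
sqrt(q(31, 5*2 + 2) + 44880) = sqrt(4*(5*2 + 2)*31 + 44880) = sqrt(4*(10 + 2)*31 + 44880) = sqrt(4*12*31 + 44880) = sqrt(1488 + 44880) = sqrt(46368) = 12*sqrt(322)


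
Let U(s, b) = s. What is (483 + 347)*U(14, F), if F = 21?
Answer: 11620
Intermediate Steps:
(483 + 347)*U(14, F) = (483 + 347)*14 = 830*14 = 11620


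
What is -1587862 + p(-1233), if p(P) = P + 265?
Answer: -1588830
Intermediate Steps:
p(P) = 265 + P
-1587862 + p(-1233) = -1587862 + (265 - 1233) = -1587862 - 968 = -1588830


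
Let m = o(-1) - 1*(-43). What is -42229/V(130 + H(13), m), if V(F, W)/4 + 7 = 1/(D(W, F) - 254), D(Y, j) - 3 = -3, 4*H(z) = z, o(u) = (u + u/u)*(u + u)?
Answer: 5363083/3558 ≈ 1507.3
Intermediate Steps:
o(u) = 2*u*(1 + u) (o(u) = (u + 1)*(2*u) = (1 + u)*(2*u) = 2*u*(1 + u))
H(z) = z/4
m = 43 (m = 2*(-1)*(1 - 1) - 1*(-43) = 2*(-1)*0 + 43 = 0 + 43 = 43)
D(Y, j) = 0 (D(Y, j) = 3 - 3 = 0)
V(F, W) = -3558/127 (V(F, W) = -28 + 4/(0 - 254) = -28 + 4/(-254) = -28 + 4*(-1/254) = -28 - 2/127 = -3558/127)
-42229/V(130 + H(13), m) = -42229/(-3558/127) = -42229*(-127/3558) = 5363083/3558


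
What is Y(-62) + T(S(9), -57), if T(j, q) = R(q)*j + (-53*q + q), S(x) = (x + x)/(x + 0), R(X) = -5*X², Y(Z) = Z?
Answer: -29588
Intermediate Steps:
S(x) = 2 (S(x) = (2*x)/x = 2)
T(j, q) = -52*q - 5*j*q² (T(j, q) = (-5*q²)*j + (-53*q + q) = -5*j*q² - 52*q = -52*q - 5*j*q²)
Y(-62) + T(S(9), -57) = -62 - 57*(-52 - 5*2*(-57)) = -62 - 57*(-52 + 570) = -62 - 57*518 = -62 - 29526 = -29588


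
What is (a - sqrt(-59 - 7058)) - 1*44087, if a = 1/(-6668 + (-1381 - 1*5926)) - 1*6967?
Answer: -713479651/13975 - I*sqrt(7117) ≈ -51054.0 - 84.362*I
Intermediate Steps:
a = -97363826/13975 (a = 1/(-6668 + (-1381 - 5926)) - 6967 = 1/(-6668 - 7307) - 6967 = 1/(-13975) - 6967 = -1/13975 - 6967 = -97363826/13975 ≈ -6967.0)
(a - sqrt(-59 - 7058)) - 1*44087 = (-97363826/13975 - sqrt(-59 - 7058)) - 1*44087 = (-97363826/13975 - sqrt(-7117)) - 44087 = (-97363826/13975 - I*sqrt(7117)) - 44087 = -713479651/13975 - I*sqrt(7117)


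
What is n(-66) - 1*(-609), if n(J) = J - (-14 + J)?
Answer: 623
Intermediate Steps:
n(J) = 14 (n(J) = J + (14 - J) = 14)
n(-66) - 1*(-609) = 14 - 1*(-609) = 14 + 609 = 623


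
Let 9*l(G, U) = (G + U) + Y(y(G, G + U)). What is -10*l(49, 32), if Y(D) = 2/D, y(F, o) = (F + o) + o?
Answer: -170930/1899 ≈ -90.010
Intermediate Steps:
y(F, o) = F + 2*o
l(G, U) = G/9 + U/9 + 2/(9*(2*U + 3*G)) (l(G, U) = ((G + U) + 2/(G + 2*(G + U)))/9 = ((G + U) + 2/(G + (2*G + 2*U)))/9 = ((G + U) + 2/(2*U + 3*G))/9 = (G + U + 2/(2*U + 3*G))/9 = G/9 + U/9 + 2/(9*(2*U + 3*G)))
-10*l(49, 32) = -10*(2 + (49 + 32)*(2*32 + 3*49))/(9*(2*32 + 3*49)) = -10*(2 + 81*(64 + 147))/(9*(64 + 147)) = -10*(2 + 81*211)/(9*211) = -10*(2 + 17091)/(9*211) = -10*17093/(9*211) = -10*17093/1899 = -170930/1899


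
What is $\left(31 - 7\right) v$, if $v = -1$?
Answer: $-24$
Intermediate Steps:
$\left(31 - 7\right) v = \left(31 - 7\right) \left(-1\right) = 24 \left(-1\right) = -24$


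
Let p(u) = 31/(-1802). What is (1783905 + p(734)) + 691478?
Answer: 4460640135/1802 ≈ 2.4754e+6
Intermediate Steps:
p(u) = -31/1802 (p(u) = 31*(-1/1802) = -31/1802)
(1783905 + p(734)) + 691478 = (1783905 - 31/1802) + 691478 = 3214596779/1802 + 691478 = 4460640135/1802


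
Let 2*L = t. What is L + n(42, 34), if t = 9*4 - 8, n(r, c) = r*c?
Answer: 1442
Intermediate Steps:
n(r, c) = c*r
t = 28 (t = 36 - 8 = 28)
L = 14 (L = (1/2)*28 = 14)
L + n(42, 34) = 14 + 34*42 = 14 + 1428 = 1442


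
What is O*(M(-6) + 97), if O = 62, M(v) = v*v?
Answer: 8246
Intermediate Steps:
M(v) = v²
O*(M(-6) + 97) = 62*((-6)² + 97) = 62*(36 + 97) = 62*133 = 8246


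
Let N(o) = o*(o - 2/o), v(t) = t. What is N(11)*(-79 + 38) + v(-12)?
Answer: -4891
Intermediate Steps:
N(11)*(-79 + 38) + v(-12) = (-2 + 11²)*(-79 + 38) - 12 = (-2 + 121)*(-41) - 12 = 119*(-41) - 12 = -4879 - 12 = -4891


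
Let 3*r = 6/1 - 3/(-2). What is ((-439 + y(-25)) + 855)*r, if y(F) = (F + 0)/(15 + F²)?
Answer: 266215/256 ≈ 1039.9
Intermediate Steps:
y(F) = F/(15 + F²)
r = 5/2 (r = (6/1 - 3/(-2))/3 = (6*1 - 3*(-½))/3 = (6 + 3/2)/3 = (⅓)*(15/2) = 5/2 ≈ 2.5000)
((-439 + y(-25)) + 855)*r = ((-439 - 25/(15 + (-25)²)) + 855)*(5/2) = ((-439 - 25/(15 + 625)) + 855)*(5/2) = ((-439 - 25/640) + 855)*(5/2) = ((-439 - 25*1/640) + 855)*(5/2) = ((-439 - 5/128) + 855)*(5/2) = (-56197/128 + 855)*(5/2) = (53243/128)*(5/2) = 266215/256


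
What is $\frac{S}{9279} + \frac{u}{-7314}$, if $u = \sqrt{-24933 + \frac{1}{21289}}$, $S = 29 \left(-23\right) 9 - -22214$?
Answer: $\frac{16211}{9279} - \frac{i \sqrt{2825043040451}}{77853873} \approx 1.7471 - 0.021589 i$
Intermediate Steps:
$S = 16211$ ($S = \left(-667\right) 9 + 22214 = -6003 + 22214 = 16211$)
$u = \frac{2 i \sqrt{2825043040451}}{21289}$ ($u = \sqrt{-24933 + \frac{1}{21289}} = \sqrt{- \frac{530798636}{21289}} = \frac{2 i \sqrt{2825043040451}}{21289} \approx 157.9 i$)
$\frac{S}{9279} + \frac{u}{-7314} = \frac{16211}{9279} + \frac{\frac{2}{21289} i \sqrt{2825043040451}}{-7314} = 16211 \cdot \frac{1}{9279} + \frac{2 i \sqrt{2825043040451}}{21289} \left(- \frac{1}{7314}\right) = \frac{16211}{9279} - \frac{i \sqrt{2825043040451}}{77853873}$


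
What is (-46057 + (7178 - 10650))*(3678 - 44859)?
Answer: 2039653749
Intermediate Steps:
(-46057 + (7178 - 10650))*(3678 - 44859) = (-46057 - 3472)*(-41181) = -49529*(-41181) = 2039653749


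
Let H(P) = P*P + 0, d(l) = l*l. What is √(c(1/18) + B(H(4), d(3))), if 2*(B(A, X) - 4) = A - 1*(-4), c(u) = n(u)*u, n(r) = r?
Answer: √4537/18 ≈ 3.7421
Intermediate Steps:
d(l) = l²
c(u) = u² (c(u) = u*u = u²)
H(P) = P² (H(P) = P² + 0 = P²)
B(A, X) = 6 + A/2 (B(A, X) = 4 + (A - 1*(-4))/2 = 4 + (A + 4)/2 = 4 + (4 + A)/2 = 4 + (2 + A/2) = 6 + A/2)
√(c(1/18) + B(H(4), d(3))) = √((1/18)² + (6 + (½)*4²)) = √((1/18)² + (6 + (½)*16)) = √(1/324 + (6 + 8)) = √(1/324 + 14) = √(4537/324) = √4537/18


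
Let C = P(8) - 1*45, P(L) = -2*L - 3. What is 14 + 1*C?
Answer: -50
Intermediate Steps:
P(L) = -3 - 2*L
C = -64 (C = (-3 - 2*8) - 1*45 = (-3 - 16) - 45 = -19 - 45 = -64)
14 + 1*C = 14 + 1*(-64) = 14 - 64 = -50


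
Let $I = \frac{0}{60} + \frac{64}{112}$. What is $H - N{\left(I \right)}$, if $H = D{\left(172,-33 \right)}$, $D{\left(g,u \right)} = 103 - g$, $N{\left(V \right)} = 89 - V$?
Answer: $- \frac{1102}{7} \approx -157.43$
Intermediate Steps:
$I = \frac{4}{7}$ ($I = 0 \cdot \frac{1}{60} + 64 \cdot \frac{1}{112} = 0 + \frac{4}{7} = \frac{4}{7} \approx 0.57143$)
$H = -69$ ($H = 103 - 172 = -69$)
$H - N{\left(I \right)} = -69 - \left(89 - \frac{4}{7}\right) = -69 - \frac{619}{7} = - \frac{1102}{7}$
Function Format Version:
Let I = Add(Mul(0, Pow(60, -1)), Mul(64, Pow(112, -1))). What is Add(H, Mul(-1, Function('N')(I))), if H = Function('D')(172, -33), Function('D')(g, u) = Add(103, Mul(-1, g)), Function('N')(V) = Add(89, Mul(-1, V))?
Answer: Rational(-1102, 7) ≈ -157.43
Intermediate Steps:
I = Rational(4, 7) (I = Add(Mul(0, Rational(1, 60)), Mul(64, Rational(1, 112))) = Add(0, Rational(4, 7)) = Rational(4, 7) ≈ 0.57143)
H = -69 (H = Add(103, Mul(-1, 172)) = Add(103, -172) = -69)
Add(H, Mul(-1, Function('N')(I))) = Add(-69, Mul(-1, Add(89, Mul(-1, Rational(4, 7))))) = Add(-69, Mul(-1, Add(89, Rational(-4, 7)))) = Add(-69, Mul(-1, Rational(619, 7))) = Add(-69, Rational(-619, 7)) = Rational(-1102, 7)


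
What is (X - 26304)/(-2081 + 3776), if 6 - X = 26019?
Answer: -17439/565 ≈ -30.865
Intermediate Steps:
X = -26013 (X = 6 - 1*26019 = 6 - 26019 = -26013)
(X - 26304)/(-2081 + 3776) = (-26013 - 26304)/(-2081 + 3776) = -52317/1695 = -52317*1/1695 = -17439/565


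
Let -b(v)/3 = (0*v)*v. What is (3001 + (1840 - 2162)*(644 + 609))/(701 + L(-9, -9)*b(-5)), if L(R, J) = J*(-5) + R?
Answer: -400465/701 ≈ -571.28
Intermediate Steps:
b(v) = 0 (b(v) = -3*0*v*v = -0*v = -3*0 = 0)
L(R, J) = R - 5*J (L(R, J) = -5*J + R = R - 5*J)
(3001 + (1840 - 2162)*(644 + 609))/(701 + L(-9, -9)*b(-5)) = (3001 + (1840 - 2162)*(644 + 609))/(701 + (-9 - 5*(-9))*0) = (3001 - 322*1253)/(701 + (-9 + 45)*0) = (3001 - 403466)/(701 + 36*0) = -400465/(701 + 0) = -400465/701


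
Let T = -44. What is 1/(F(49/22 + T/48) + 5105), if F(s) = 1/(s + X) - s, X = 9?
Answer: 179652/916905431 ≈ 0.00019593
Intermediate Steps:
F(s) = 1/(9 + s) - s (F(s) = 1/(s + 9) - s = 1/(9 + s) - s)
1/(F(49/22 + T/48) + 5105) = 1/((1 - (49/22 - 44/48)² - 9*(49/22 - 44/48))/(9 + (49/22 - 44/48)) + 5105) = 1/((1 - (49*(1/22) - 44*1/48)² - 9*(49*(1/22) - 44*1/48))/(9 + (49*(1/22) - 44*1/48)) + 5105) = 1/((1 - (49/22 - 11/12)² - 9*(49/22 - 11/12))/(9 + (49/22 - 11/12)) + 5105) = 1/((1 - (173/132)² - 9*173/132)/(9 + 173/132) + 5105) = 1/((1 - 1*29929/17424 - 519/44)/(1361/132) + 5105) = 1/(132*(1 - 29929/17424 - 519/44)/1361 + 5105) = 1/((132/1361)*(-218029/17424) + 5105) = 1/(-218029/179652 + 5105) = 1/(916905431/179652) = 179652/916905431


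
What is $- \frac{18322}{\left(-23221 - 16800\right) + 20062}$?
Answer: $\frac{18322}{19959} \approx 0.91798$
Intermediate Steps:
$- \frac{18322}{\left(-23221 - 16800\right) + 20062} = - \frac{18322}{-40021 + 20062} = - \frac{18322}{-19959} = \left(-18322\right) \left(- \frac{1}{19959}\right) = \frac{18322}{19959}$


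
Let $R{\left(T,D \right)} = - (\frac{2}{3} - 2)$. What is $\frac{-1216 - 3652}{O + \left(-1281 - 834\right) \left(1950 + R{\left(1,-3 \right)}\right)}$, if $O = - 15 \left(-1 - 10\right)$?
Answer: $\frac{4868}{4126905} \approx 0.0011796$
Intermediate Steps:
$O = 165$ ($O = \left(-15\right) \left(-11\right) = 165$)
$R{\left(T,D \right)} = \frac{4}{3}$ ($R{\left(T,D \right)} = - (2 \cdot \frac{1}{3} - 2) = - (\frac{2}{3} - 2) = \left(-1\right) \left(- \frac{4}{3}\right) = \frac{4}{3}$)
$\frac{-1216 - 3652}{O + \left(-1281 - 834\right) \left(1950 + R{\left(1,-3 \right)}\right)} = \frac{-1216 - 3652}{165 + \left(-1281 - 834\right) \left(1950 + \frac{4}{3}\right)} = - \frac{4868}{165 - 4127070} = - \frac{4868}{-4126905} = \left(-4868\right) \left(- \frac{1}{4126905}\right) = \frac{4868}{4126905}$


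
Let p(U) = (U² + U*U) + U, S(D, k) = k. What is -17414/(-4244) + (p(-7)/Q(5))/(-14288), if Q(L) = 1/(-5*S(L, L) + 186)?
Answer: 46658097/15159568 ≈ 3.0778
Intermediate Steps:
p(U) = U + 2*U² (p(U) = (U² + U²) + U = 2*U² + U = U + 2*U²)
Q(L) = 1/(186 - 5*L) (Q(L) = 1/(-5*L + 186) = 1/(186 - 5*L))
-17414/(-4244) + (p(-7)/Q(5))/(-14288) = -17414/(-4244) + ((-7*(1 + 2*(-7)))/((-1/(-186 + 5*5))))/(-14288) = -17414*(-1/4244) + ((-7*(1 - 14))/((-1/(-186 + 25))))*(-1/14288) = 8707/2122 + ((-7*(-13))/((-1/(-161))))*(-1/14288) = 8707/2122 + (91/((-1*(-1/161))))*(-1/14288) = 8707/2122 + (91/(1/161))*(-1/14288) = 8707/2122 + (91*161)*(-1/14288) = 8707/2122 + 14651*(-1/14288) = 8707/2122 - 14651/14288 = 46658097/15159568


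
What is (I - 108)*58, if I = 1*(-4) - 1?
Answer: -6554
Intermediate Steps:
I = -5 (I = -4 - 1 = -5)
(I - 108)*58 = (-5 - 108)*58 = -113*58 = -6554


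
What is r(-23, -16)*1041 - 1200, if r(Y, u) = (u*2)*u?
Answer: 531792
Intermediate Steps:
r(Y, u) = 2*u**2 (r(Y, u) = (2*u)*u = 2*u**2)
r(-23, -16)*1041 - 1200 = (2*(-16)**2)*1041 - 1200 = (2*256)*1041 - 1200 = 512*1041 - 1200 = 532992 - 1200 = 531792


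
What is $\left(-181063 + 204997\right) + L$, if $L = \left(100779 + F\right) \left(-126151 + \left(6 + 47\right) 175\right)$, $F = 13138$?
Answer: $-13314139358$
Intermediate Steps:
$L = -13314163292$ ($L = \left(100779 + 13138\right) \left(-126151 + \left(6 + 47\right) 175\right) = 113917 \left(-126151 + 53 \cdot 175\right) = 113917 \left(-126151 + 9275\right) = 113917 \left(-116876\right) = -13314163292$)
$\left(-181063 + 204997\right) + L = \left(-181063 + 204997\right) - 13314163292 = 23934 - 13314163292 = -13314139358$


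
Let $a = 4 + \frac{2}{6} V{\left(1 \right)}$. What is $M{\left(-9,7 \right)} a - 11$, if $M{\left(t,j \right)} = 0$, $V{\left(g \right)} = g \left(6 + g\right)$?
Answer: $-11$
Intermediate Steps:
$a = \frac{19}{3}$ ($a = 4 + \frac{2}{6} \cdot 1 \left(6 + 1\right) = 4 + 2 \cdot \frac{1}{6} \cdot 1 \cdot 7 = 4 + \frac{1}{3} \cdot 7 = 4 + \frac{7}{3} = \frac{19}{3} \approx 6.3333$)
$M{\left(-9,7 \right)} a - 11 = 0 \cdot \frac{19}{3} - 11 = 0 - 11 = -11$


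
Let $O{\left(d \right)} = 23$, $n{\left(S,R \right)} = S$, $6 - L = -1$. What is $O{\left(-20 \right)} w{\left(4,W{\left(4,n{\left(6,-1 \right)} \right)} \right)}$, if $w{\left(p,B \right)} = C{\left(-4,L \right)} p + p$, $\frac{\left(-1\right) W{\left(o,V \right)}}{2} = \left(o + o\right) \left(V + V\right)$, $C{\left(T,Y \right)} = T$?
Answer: $-276$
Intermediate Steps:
$L = 7$ ($L = 6 - -1 = 6 + 1 = 7$)
$W{\left(o,V \right)} = - 8 V o$ ($W{\left(o,V \right)} = - 2 \left(o + o\right) \left(V + V\right) = - 2 \cdot 2 o 2 V = - 2 \cdot 4 V o = - 8 V o$)
$w{\left(p,B \right)} = - 3 p$ ($w{\left(p,B \right)} = - 4 p + p = - 3 p$)
$O{\left(-20 \right)} w{\left(4,W{\left(4,n{\left(6,-1 \right)} \right)} \right)} = 23 \left(\left(-3\right) 4\right) = 23 \left(-12\right) = -276$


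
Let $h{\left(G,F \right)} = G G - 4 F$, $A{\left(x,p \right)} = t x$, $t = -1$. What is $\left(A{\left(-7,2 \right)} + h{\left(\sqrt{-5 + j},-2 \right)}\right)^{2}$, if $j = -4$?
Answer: $36$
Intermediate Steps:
$A{\left(x,p \right)} = - x$
$h{\left(G,F \right)} = G^{2} - 4 F$
$\left(A{\left(-7,2 \right)} + h{\left(\sqrt{-5 + j},-2 \right)}\right)^{2} = \left(\left(-1\right) \left(-7\right) + \left(\left(\sqrt{-5 - 4}\right)^{2} - -8\right)\right)^{2} = \left(7 + \left(\left(\sqrt{-9}\right)^{2} + 8\right)\right)^{2} = \left(7 + \left(\left(3 i\right)^{2} + 8\right)\right)^{2} = \left(7 + \left(-9 + 8\right)\right)^{2} = \left(7 - 1\right)^{2} = 6^{2} = 36$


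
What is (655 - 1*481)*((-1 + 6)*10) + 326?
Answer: 9026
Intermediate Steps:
(655 - 1*481)*((-1 + 6)*10) + 326 = (655 - 481)*(5*10) + 326 = 174*50 + 326 = 8700 + 326 = 9026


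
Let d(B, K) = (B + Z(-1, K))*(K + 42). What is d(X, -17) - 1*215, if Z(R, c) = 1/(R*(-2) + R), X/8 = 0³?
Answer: -190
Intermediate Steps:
X = 0 (X = 8*0³ = 8*0 = 0)
Z(R, c) = -1/R (Z(R, c) = 1/(-2*R + R) = 1/(-R) = -1/R)
d(B, K) = (1 + B)*(42 + K) (d(B, K) = (B - 1/(-1))*(K + 42) = (B - 1*(-1))*(42 + K) = (B + 1)*(42 + K) = (1 + B)*(42 + K))
d(X, -17) - 1*215 = (42 - 17 + 42*0 + 0*(-17)) - 1*215 = (42 - 17 + 0 + 0) - 215 = 25 - 215 = -190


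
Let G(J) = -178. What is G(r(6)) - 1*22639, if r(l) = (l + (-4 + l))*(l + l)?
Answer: -22817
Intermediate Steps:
r(l) = 2*l*(-4 + 2*l) (r(l) = (-4 + 2*l)*(2*l) = 2*l*(-4 + 2*l))
G(r(6)) - 1*22639 = -178 - 1*22639 = -178 - 22639 = -22817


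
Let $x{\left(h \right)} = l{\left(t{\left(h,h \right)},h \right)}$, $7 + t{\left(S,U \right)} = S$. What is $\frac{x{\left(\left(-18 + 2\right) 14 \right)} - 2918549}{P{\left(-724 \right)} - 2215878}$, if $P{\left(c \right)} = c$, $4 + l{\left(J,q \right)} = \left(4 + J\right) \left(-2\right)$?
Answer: $\frac{2918099}{2216602} \approx 1.3165$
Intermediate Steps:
$t{\left(S,U \right)} = -7 + S$
$l{\left(J,q \right)} = -12 - 2 J$ ($l{\left(J,q \right)} = -4 + \left(4 + J\right) \left(-2\right) = -4 - \left(8 + 2 J\right) = -12 - 2 J$)
$x{\left(h \right)} = 2 - 2 h$ ($x{\left(h \right)} = -12 - 2 \left(-7 + h\right) = -12 - \left(-14 + 2 h\right) = 2 - 2 h$)
$\frac{x{\left(\left(-18 + 2\right) 14 \right)} - 2918549}{P{\left(-724 \right)} - 2215878} = \frac{\left(2 - 2 \left(-18 + 2\right) 14\right) - 2918549}{-724 - 2215878} = \frac{\left(2 - 2 \left(\left(-16\right) 14\right)\right) - 2918549}{-2216602} = \left(\left(2 - -448\right) - 2918549\right) \left(- \frac{1}{2216602}\right) = \left(\left(2 + 448\right) - 2918549\right) \left(- \frac{1}{2216602}\right) = \left(450 - 2918549\right) \left(- \frac{1}{2216602}\right) = \left(-2918099\right) \left(- \frac{1}{2216602}\right) = \frac{2918099}{2216602}$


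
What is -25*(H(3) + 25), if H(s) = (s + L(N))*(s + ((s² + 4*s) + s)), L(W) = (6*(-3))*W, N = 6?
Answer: 70250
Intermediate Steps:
L(W) = -18*W
H(s) = (-108 + s)*(s² + 6*s) (H(s) = (s - 18*6)*(s + ((s² + 4*s) + s)) = (s - 108)*(s + (s² + 5*s)) = (-108 + s)*(s² + 6*s))
-25*(H(3) + 25) = -25*(3*(-648 + 3² - 102*3) + 25) = -25*(3*(-648 + 9 - 306) + 25) = -25*(3*(-945) + 25) = -25*(-2835 + 25) = -25*(-2810) = 70250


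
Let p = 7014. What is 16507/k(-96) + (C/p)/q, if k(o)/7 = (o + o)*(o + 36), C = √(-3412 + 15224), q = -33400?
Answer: 16507/80640 - √2953/117133800 ≈ 0.20470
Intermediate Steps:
C = 2*√2953 (C = √11812 = 2*√2953 ≈ 108.68)
k(o) = 14*o*(36 + o) (k(o) = 7*((o + o)*(o + 36)) = 7*((2*o)*(36 + o)) = 7*(2*o*(36 + o)) = 14*o*(36 + o))
16507/k(-96) + (C/p)/q = 16507/((14*(-96)*(36 - 96))) + ((2*√2953)/7014)/(-33400) = 16507/((14*(-96)*(-60))) + ((2*√2953)*(1/7014))*(-1/33400) = 16507/80640 + (√2953/3507)*(-1/33400) = 16507*(1/80640) - √2953/117133800 = 16507/80640 - √2953/117133800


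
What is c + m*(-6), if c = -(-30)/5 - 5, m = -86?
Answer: 517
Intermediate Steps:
c = 1 (c = -(-30)/5 - 5 = -6*(-1) - 5 = 6 - 5 = 1)
c + m*(-6) = 1 - 86*(-6) = 1 + 516 = 517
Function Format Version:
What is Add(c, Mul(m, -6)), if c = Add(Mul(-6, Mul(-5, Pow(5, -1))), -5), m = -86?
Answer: 517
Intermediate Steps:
c = 1 (c = Add(Mul(-6, Mul(-5, Rational(1, 5))), -5) = Add(Mul(-6, -1), -5) = Add(6, -5) = 1)
Add(c, Mul(m, -6)) = Add(1, Mul(-86, -6)) = Add(1, 516) = 517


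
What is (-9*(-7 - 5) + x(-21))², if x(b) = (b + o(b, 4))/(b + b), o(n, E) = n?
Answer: 11881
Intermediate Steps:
x(b) = 1 (x(b) = (b + b)/(b + b) = (2*b)/((2*b)) = (2*b)*(1/(2*b)) = 1)
(-9*(-7 - 5) + x(-21))² = (-9*(-7 - 5) + 1)² = (-9*(-12) + 1)² = (108 + 1)² = 109² = 11881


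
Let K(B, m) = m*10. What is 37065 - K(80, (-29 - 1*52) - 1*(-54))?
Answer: 37335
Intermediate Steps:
K(B, m) = 10*m
37065 - K(80, (-29 - 1*52) - 1*(-54)) = 37065 - 10*((-29 - 1*52) - 1*(-54)) = 37065 - 10*((-29 - 52) + 54) = 37065 - 10*(-81 + 54) = 37065 - 10*(-27) = 37065 - 1*(-270) = 37065 + 270 = 37335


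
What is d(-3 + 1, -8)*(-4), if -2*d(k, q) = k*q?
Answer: 32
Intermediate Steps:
d(k, q) = -k*q/2
d(-3 + 1, -8)*(-4) = -1/2*(-3 + 1)*(-8)*(-4) = -1/2*(-2)*(-8)*(-4) = -8*(-4) = 32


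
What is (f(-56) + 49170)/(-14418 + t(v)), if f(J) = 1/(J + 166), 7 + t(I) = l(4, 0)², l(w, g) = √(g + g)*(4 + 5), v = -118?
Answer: -5408701/1586750 ≈ -3.4087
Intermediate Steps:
l(w, g) = 9*√2*√g (l(w, g) = √(2*g)*9 = (√2*√g)*9 = 9*√2*√g)
t(I) = -7 (t(I) = -7 + (9*√2*√0)² = -7 + (9*√2*0)² = -7 + 0² = -7 + 0 = -7)
f(J) = 1/(166 + J)
(f(-56) + 49170)/(-14418 + t(v)) = (1/(166 - 56) + 49170)/(-14418 - 7) = (1/110 + 49170)/(-14425) = (1/110 + 49170)*(-1/14425) = (5408701/110)*(-1/14425) = -5408701/1586750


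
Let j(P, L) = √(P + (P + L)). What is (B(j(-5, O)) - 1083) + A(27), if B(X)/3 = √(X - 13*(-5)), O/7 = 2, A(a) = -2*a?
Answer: -1137 + 3*√67 ≈ -1112.4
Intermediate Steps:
O = 14 (O = 7*2 = 14)
j(P, L) = √(L + 2*P) (j(P, L) = √(P + (L + P)) = √(L + 2*P))
B(X) = 3*√(65 + X) (B(X) = 3*√(X - 13*(-5)) = 3*√(X + 65) = 3*√(65 + X))
(B(j(-5, O)) - 1083) + A(27) = (3*√(65 + √(14 + 2*(-5))) - 1083) - 2*27 = (3*√(65 + √(14 - 10)) - 1083) - 54 = (3*√(65 + √4) - 1083) - 54 = (3*√(65 + 2) - 1083) - 54 = (3*√67 - 1083) - 54 = (-1083 + 3*√67) - 54 = -1137 + 3*√67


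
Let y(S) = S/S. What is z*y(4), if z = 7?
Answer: 7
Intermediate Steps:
y(S) = 1
z*y(4) = 7*1 = 7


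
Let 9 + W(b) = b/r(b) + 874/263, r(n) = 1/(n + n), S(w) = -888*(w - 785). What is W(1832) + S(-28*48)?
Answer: 2262587507/263 ≈ 8.6030e+6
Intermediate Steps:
S(w) = 697080 - 888*w (S(w) = -888*(-785 + w) = 697080 - 888*w)
r(n) = 1/(2*n)
W(b) = -1493/263 + 2*b² (W(b) = -9 + (b/((1/(2*b))) + 874/263) = -9 + (b*(2*b) + 874*(1/263)) = -9 + (2*b² + 874/263) = -9 + (874/263 + 2*b²) = -1493/263 + 2*b²)
W(1832) + S(-28*48) = (-1493/263 + 2*1832²) + (697080 - (-24864)*48) = (-1493/263 + 2*3356224) + (697080 - 888*(-1344)) = (-1493/263 + 6712448) + (697080 + 1193472) = 1765372331/263 + 1890552 = 2262587507/263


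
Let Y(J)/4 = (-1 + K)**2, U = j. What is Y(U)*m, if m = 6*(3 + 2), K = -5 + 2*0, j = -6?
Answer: 4320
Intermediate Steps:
U = -6
K = -5 (K = -5 + 0 = -5)
Y(J) = 144 (Y(J) = 4*(-1 - 5)**2 = 4*(-6)**2 = 4*36 = 144)
m = 30 (m = 6*5 = 30)
Y(U)*m = 144*30 = 4320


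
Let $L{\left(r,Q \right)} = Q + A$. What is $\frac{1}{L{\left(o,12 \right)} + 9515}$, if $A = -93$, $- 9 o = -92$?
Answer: $\frac{1}{9434} \approx 0.000106$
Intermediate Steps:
$o = \frac{92}{9}$ ($o = \left(- \frac{1}{9}\right) \left(-92\right) = \frac{92}{9} \approx 10.222$)
$L{\left(r,Q \right)} = -93 + Q$ ($L{\left(r,Q \right)} = Q - 93 = -93 + Q$)
$\frac{1}{L{\left(o,12 \right)} + 9515} = \frac{1}{\left(-93 + 12\right) + 9515} = \frac{1}{-81 + 9515} = \frac{1}{9434}$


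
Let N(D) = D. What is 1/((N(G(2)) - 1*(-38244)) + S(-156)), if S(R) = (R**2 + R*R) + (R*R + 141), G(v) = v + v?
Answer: 1/111397 ≈ 8.9769e-6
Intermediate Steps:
G(v) = 2*v
S(R) = 141 + 3*R**2 (S(R) = (R**2 + R**2) + (R**2 + 141) = 2*R**2 + (141 + R**2) = 141 + 3*R**2)
1/((N(G(2)) - 1*(-38244)) + S(-156)) = 1/((2*2 - 1*(-38244)) + (141 + 3*(-156)**2)) = 1/((4 + 38244) + (141 + 3*24336)) = 1/(38248 + (141 + 73008)) = 1/(38248 + 73149) = 1/111397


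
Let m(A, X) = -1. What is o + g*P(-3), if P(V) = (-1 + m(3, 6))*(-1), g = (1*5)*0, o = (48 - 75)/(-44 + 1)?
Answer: 27/43 ≈ 0.62791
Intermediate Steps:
o = 27/43 (o = -27/(-43) = -27*(-1/43) = 27/43 ≈ 0.62791)
g = 0 (g = 5*0 = 0)
P(V) = 2 (P(V) = (-1 - 1)*(-1) = -2*(-1) = 2)
o + g*P(-3) = 27/43 + 0*2 = 27/43 + 0 = 27/43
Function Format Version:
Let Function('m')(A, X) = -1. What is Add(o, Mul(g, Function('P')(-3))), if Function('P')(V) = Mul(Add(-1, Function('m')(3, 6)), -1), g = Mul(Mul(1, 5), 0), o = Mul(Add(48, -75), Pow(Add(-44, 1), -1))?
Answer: Rational(27, 43) ≈ 0.62791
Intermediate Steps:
o = Rational(27, 43) (o = Mul(-27, Pow(-43, -1)) = Mul(-27, Rational(-1, 43)) = Rational(27, 43) ≈ 0.62791)
g = 0 (g = Mul(5, 0) = 0)
Function('P')(V) = 2 (Function('P')(V) = Mul(Add(-1, -1), -1) = Mul(-2, -1) = 2)
Add(o, Mul(g, Function('P')(-3))) = Add(Rational(27, 43), Mul(0, 2)) = Add(Rational(27, 43), 0) = Rational(27, 43)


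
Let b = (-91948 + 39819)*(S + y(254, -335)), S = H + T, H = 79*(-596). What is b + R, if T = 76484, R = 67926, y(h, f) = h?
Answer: -1545765440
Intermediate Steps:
H = -47084
S = 29400 (S = -47084 + 76484 = 29400)
b = -1545833366 (b = (-91948 + 39819)*(29400 + 254) = -52129*29654 = -1545833366)
b + R = -1545833366 + 67926 = -1545765440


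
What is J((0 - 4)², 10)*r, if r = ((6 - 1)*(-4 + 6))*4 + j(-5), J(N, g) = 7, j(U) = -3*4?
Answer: 196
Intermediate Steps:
j(U) = -12
r = 28 (r = ((6 - 1)*(-4 + 6))*4 - 12 = (5*2)*4 - 12 = 10*4 - 12 = 40 - 12 = 28)
J((0 - 4)², 10)*r = 7*28 = 196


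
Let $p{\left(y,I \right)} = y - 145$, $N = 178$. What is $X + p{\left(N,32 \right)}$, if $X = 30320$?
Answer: $30353$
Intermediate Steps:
$p{\left(y,I \right)} = -145 + y$
$X + p{\left(N,32 \right)} = 30320 + \left(-145 + 178\right) = 30320 + 33 = 30353$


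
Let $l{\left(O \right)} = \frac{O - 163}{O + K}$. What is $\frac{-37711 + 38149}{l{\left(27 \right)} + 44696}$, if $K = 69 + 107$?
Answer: $\frac{14819}{1512192} \approx 0.0097997$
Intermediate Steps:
$K = 176$
$l{\left(O \right)} = \frac{-163 + O}{176 + O}$ ($l{\left(O \right)} = \frac{O - 163}{O + 176} = \frac{-163 + O}{176 + O}$)
$\frac{-37711 + 38149}{l{\left(27 \right)} + 44696} = \frac{-37711 + 38149}{\frac{-163 + 27}{176 + 27} + 44696} = \frac{438}{\frac{1}{203} \left(-136\right) + 44696} = \frac{438}{- \frac{136}{203} + 44696} = \frac{438}{\frac{9073152}{203}} = 438 \cdot \frac{203}{9073152} = \frac{14819}{1512192}$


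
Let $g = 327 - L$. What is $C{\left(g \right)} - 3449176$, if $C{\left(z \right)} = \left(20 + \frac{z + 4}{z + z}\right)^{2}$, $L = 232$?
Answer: $- \frac{124500051399}{36100} \approx -3.4488 \cdot 10^{6}$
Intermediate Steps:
$g = 95$ ($g = 327 - 232 = 95$)
$C{\left(z \right)} = \left(20 + \frac{4 + z}{2 z}\right)^{2}$
$C{\left(g \right)} - 3449176 = \frac{\left(4 + 41 \cdot 95\right)^{2}}{4 \cdot 9025} - 3449176 = \frac{1}{4} \cdot \frac{1}{9025} \left(4 + 3895\right)^{2} - 3449176 = \frac{1}{4} \cdot \frac{1}{9025} \cdot 3899^{2} - 3449176 = \frac{1}{4} \cdot \frac{1}{9025} \cdot 15202201 - 3449176 = \frac{15202201}{36100} - 3449176 = - \frac{124500051399}{36100}$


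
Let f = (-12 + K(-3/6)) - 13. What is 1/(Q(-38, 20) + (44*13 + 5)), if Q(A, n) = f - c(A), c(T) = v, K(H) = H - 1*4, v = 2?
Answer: 2/1091 ≈ 0.0018332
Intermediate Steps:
K(H) = -4 + H (K(H) = H - 4 = -4 + H)
c(T) = 2
f = -59/2 (f = (-12 + (-4 - 3/6)) - 13 = (-12 + (-4 - 3*1/6)) - 13 = (-12 + (-4 - 1/2)) - 13 = (-12 - 9/2) - 13 = -33/2 - 13 = -59/2 ≈ -29.500)
Q(A, n) = -63/2 (Q(A, n) = -59/2 - 1*2 = -59/2 - 2 = -63/2)
1/(Q(-38, 20) + (44*13 + 5)) = 1/(-63/2 + (44*13 + 5)) = 1/(-63/2 + (572 + 5)) = 1/(-63/2 + 577) = 1/(1091/2) = 2/1091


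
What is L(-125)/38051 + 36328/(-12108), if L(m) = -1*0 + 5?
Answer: -345564047/115180377 ≈ -3.0002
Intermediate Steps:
L(m) = 5 (L(m) = 0 + 5 = 5)
L(-125)/38051 + 36328/(-12108) = 5/38051 + 36328/(-12108) = 5*(1/38051) + 36328*(-1/12108) = 5/38051 - 9082/3027 = -345564047/115180377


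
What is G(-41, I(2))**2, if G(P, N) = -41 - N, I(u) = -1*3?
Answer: 1444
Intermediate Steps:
I(u) = -3
G(-41, I(2))**2 = (-41 - 1*(-3))**2 = (-41 + 3)**2 = (-38)**2 = 1444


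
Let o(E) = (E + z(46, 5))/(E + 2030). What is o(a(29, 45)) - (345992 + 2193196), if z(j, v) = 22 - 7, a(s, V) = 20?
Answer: -1041067073/410 ≈ -2.5392e+6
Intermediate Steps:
z(j, v) = 15
o(E) = (15 + E)/(2030 + E) (o(E) = (E + 15)/(E + 2030) = (15 + E)/(2030 + E))
o(a(29, 45)) - (345992 + 2193196) = (15 + 20)/(2030 + 20) - (345992 + 2193196) = 35/2050 - 1*2539188 = (1/2050)*35 - 2539188 = 7/410 - 2539188 = -1041067073/410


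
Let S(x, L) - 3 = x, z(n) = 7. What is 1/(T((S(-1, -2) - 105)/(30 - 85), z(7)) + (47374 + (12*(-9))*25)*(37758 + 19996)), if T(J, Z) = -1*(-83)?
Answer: 1/2580102279 ≈ 3.8758e-10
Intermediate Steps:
S(x, L) = 3 + x
T(J, Z) = 83
1/(T((S(-1, -2) - 105)/(30 - 85), z(7)) + (47374 + (12*(-9))*25)*(37758 + 19996)) = 1/(83 + (47374 + (12*(-9))*25)*(37758 + 19996)) = 1/(83 + (47374 - 108*25)*57754) = 1/(83 + (47374 - 2700)*57754) = 1/(83 + 44674*57754) = 1/(83 + 2580102196) = 1/2580102279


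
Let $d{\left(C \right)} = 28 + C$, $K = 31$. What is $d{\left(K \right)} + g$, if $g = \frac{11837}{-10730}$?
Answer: $\frac{621233}{10730} \approx 57.897$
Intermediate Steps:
$g = - \frac{11837}{10730}$ ($g = 11837 \left(- \frac{1}{10730}\right) = - \frac{11837}{10730} \approx -1.1032$)
$d{\left(K \right)} + g = \left(28 + 31\right) - \frac{11837}{10730} = 59 - \frac{11837}{10730} = \frac{621233}{10730}$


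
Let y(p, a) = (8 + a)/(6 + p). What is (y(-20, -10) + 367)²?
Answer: 6604900/49 ≈ 1.3479e+5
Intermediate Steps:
y(p, a) = (8 + a)/(6 + p)
(y(-20, -10) + 367)² = ((8 - 10)/(6 - 20) + 367)² = (-2/(-14) + 367)² = (-1/14*(-2) + 367)² = (⅐ + 367)² = (2570/7)² = 6604900/49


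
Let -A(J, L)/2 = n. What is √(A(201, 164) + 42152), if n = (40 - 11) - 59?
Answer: 2*√10553 ≈ 205.46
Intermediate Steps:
n = -30 (n = 29 - 59 = -30)
A(J, L) = 60 (A(J, L) = -2*(-30) = 60)
√(A(201, 164) + 42152) = √(60 + 42152) = √42212 = 2*√10553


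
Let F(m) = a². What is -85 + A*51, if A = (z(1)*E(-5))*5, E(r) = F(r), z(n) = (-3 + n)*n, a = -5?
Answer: -12835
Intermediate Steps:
F(m) = 25 (F(m) = (-5)² = 25)
z(n) = n*(-3 + n)
E(r) = 25
A = -250 (A = ((1*(-3 + 1))*25)*5 = ((1*(-2))*25)*5 = -2*25*5 = -50*5 = -250)
-85 + A*51 = -85 - 250*51 = -85 - 12750 = -12835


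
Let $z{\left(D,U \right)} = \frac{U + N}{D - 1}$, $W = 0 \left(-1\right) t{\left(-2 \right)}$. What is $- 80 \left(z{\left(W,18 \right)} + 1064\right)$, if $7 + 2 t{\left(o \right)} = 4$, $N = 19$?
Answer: $-82160$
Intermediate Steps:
$t{\left(o \right)} = - \frac{3}{2}$ ($t{\left(o \right)} = - \frac{7}{2} + \frac{1}{2} \cdot 4 = - \frac{7}{2} + 2 = - \frac{3}{2}$)
$W = 0$ ($W = 0 \left(-1\right) \left(- \frac{3}{2}\right) = 0 \left(- \frac{3}{2}\right) = 0$)
$z{\left(D,U \right)} = \frac{19 + U}{-1 + D}$ ($z{\left(D,U \right)} = \frac{U + 19}{D - 1} = \frac{19 + U}{-1 + D}$)
$- 80 \left(z{\left(W,18 \right)} + 1064\right) = - 80 \left(\frac{19 + 18}{-1 + 0} + 1064\right) = - 80 \left(\frac{1}{-1} \cdot 37 + 1064\right) = - 80 \left(\left(-1\right) 37 + 1064\right) = - 80 \left(-37 + 1064\right) = \left(-80\right) 1027 = -82160$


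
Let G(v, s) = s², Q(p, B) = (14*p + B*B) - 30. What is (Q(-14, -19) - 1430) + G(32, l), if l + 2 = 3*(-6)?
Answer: -895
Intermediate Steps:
l = -20 (l = -2 + 3*(-6) = -2 - 18 = -20)
Q(p, B) = -30 + B² + 14*p (Q(p, B) = (14*p + B²) - 30 = (B² + 14*p) - 30 = -30 + B² + 14*p)
(Q(-14, -19) - 1430) + G(32, l) = ((-30 + (-19)² + 14*(-14)) - 1430) + (-20)² = ((-30 + 361 - 196) - 1430) + 400 = (135 - 1430) + 400 = -1295 + 400 = -895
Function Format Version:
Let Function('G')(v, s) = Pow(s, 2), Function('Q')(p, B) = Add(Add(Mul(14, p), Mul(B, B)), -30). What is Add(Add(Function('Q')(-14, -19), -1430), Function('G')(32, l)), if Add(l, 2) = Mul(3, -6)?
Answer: -895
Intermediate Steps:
l = -20 (l = Add(-2, Mul(3, -6)) = Add(-2, -18) = -20)
Function('Q')(p, B) = Add(-30, Pow(B, 2), Mul(14, p)) (Function('Q')(p, B) = Add(Add(Mul(14, p), Pow(B, 2)), -30) = Add(Add(Pow(B, 2), Mul(14, p)), -30) = Add(-30, Pow(B, 2), Mul(14, p)))
Add(Add(Function('Q')(-14, -19), -1430), Function('G')(32, l)) = Add(Add(Add(-30, Pow(-19, 2), Mul(14, -14)), -1430), Pow(-20, 2)) = Add(Add(Add(-30, 361, -196), -1430), 400) = Add(Add(135, -1430), 400) = Add(-1295, 400) = -895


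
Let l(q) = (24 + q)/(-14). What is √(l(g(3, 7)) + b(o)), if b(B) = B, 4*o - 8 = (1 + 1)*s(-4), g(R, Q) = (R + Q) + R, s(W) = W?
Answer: I*√518/14 ≈ 1.6257*I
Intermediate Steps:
g(R, Q) = Q + 2*R (g(R, Q) = (Q + R) + R = Q + 2*R)
o = 0 (o = 2 + ((1 + 1)*(-4))/4 = 2 + (2*(-4))/4 = 2 + (¼)*(-8) = 2 - 2 = 0)
l(q) = -12/7 - q/14 (l(q) = (24 + q)*(-1/14) = -12/7 - q/14)
√(l(g(3, 7)) + b(o)) = √((-12/7 - (7 + 2*3)/14) + 0) = √((-12/7 - (7 + 6)/14) + 0) = √((-12/7 - 1/14*13) + 0) = √((-12/7 - 13/14) + 0) = √(-37/14 + 0) = √(-37/14) = I*√518/14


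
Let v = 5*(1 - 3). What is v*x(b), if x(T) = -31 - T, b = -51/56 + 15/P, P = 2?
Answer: 10525/28 ≈ 375.89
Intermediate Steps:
b = 369/56 (b = -51/56 + 15/2 = 369/56 ≈ 6.5893)
v = -10 (v = 5*(-2) = -10)
v*x(b) = -10*(-31 - 1*369/56) = -10*(-31 - 369/56) = -10*(-2105/56) = 10525/28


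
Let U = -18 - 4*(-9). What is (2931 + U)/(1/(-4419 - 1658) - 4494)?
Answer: -17921073/27310039 ≈ -0.65621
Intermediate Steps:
U = 18 (U = -18 + 36 = 18)
(2931 + U)/(1/(-4419 - 1658) - 4494) = (2931 + 18)/(1/(-4419 - 1658) - 4494) = 2949/(1/(-6077) - 4494) = 2949/(-1/6077 - 4494) = 2949/(-27310039/6077) = 2949*(-6077/27310039) = -17921073/27310039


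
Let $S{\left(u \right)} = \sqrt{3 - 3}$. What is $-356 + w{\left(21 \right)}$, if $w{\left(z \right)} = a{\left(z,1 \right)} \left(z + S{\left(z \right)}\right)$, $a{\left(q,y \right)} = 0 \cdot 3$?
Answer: $-356$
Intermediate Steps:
$a{\left(q,y \right)} = 0$
$S{\left(u \right)} = 0$ ($S{\left(u \right)} = \sqrt{0} = 0$)
$w{\left(z \right)} = 0$ ($w{\left(z \right)} = 0 \left(z + 0\right) = 0 z = 0$)
$-356 + w{\left(21 \right)} = -356 + 0 = -356$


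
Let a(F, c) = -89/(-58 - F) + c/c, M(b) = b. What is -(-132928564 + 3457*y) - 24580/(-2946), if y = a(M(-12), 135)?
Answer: 9006286763117/67758 ≈ 1.3292e+8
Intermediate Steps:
a(F, c) = 1 - 89/(-58 - F) (a(F, c) = -89/(-58 - F) + 1 = 1 - 89/(-58 - F))
y = 135/46 (y = (147 - 12)/(58 - 12) = 135/46 ≈ 2.9348)
-(-132928564 + 3457*y) - 24580/(-2946) = -3457/(1/(135/46 - 38452)) - 24580/(-2946) = -3457/(1/(-1768657/46)) - 24580*(-1/2946) = -3457/(-46/1768657) + 12290/1473 = -3457*(-1768657/46) + 12290/1473 = 6114247249/46 + 12290/1473 = 9006286763117/67758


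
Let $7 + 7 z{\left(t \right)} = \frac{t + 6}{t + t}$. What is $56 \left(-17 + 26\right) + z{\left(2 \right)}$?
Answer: $\frac{3523}{7} \approx 503.29$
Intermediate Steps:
$z{\left(t \right)} = -1 + \frac{6 + t}{14 t}$ ($z{\left(t \right)} = -1 + \frac{\left(t + 6\right) \frac{1}{t + t}}{7} = -1 + \frac{\left(6 + t\right) \frac{1}{2 t}}{7} = -1 + \frac{\frac{1}{2} \frac{1}{t} \left(6 + t\right)}{7} = -1 + \frac{6 + t}{14 t}$)
$56 \left(-17 + 26\right) + z{\left(2 \right)} = 56 \left(-17 + 26\right) + \frac{6 - 26}{14 \cdot 2} = 56 \cdot 9 + \frac{1}{14} \cdot \frac{1}{2} \left(6 - 26\right) = 504 + \frac{1}{14} \cdot \frac{1}{2} \left(-20\right) = 504 - \frac{5}{7} = \frac{3523}{7}$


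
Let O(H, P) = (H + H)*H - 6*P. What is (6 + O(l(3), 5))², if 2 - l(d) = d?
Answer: 484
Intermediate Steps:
l(d) = 2 - d
O(H, P) = -6*P + 2*H² (O(H, P) = (2*H)*H - 6*P = 2*H² - 6*P = -6*P + 2*H²)
(6 + O(l(3), 5))² = (6 + (-6*5 + 2*(2 - 1*3)²))² = (6 + (-30 + 2*(2 - 3)²))² = (6 + (-30 + 2*(-1)²))² = (6 + (-30 + 2*1))² = (6 + (-30 + 2))² = (6 - 28)² = (-22)² = 484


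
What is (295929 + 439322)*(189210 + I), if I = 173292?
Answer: 266529958002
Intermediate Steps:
(295929 + 439322)*(189210 + I) = (295929 + 439322)*(189210 + 173292) = 735251*362502 = 266529958002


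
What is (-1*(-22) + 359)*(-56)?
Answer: -21336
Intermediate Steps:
(-1*(-22) + 359)*(-56) = (22 + 359)*(-56) = 381*(-56) = -21336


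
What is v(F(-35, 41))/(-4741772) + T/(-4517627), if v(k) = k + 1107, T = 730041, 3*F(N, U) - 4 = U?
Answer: -1733378375073/10710778607522 ≈ -0.16183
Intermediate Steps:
F(N, U) = 4/3 + U/3
v(k) = 1107 + k
v(F(-35, 41))/(-4741772) + T/(-4517627) = (1107 + (4/3 + (⅓)*41))/(-4741772) + 730041/(-4517627) = (1107 + (4/3 + 41/3))*(-1/4741772) + 730041*(-1/4517627) = (1107 + 15)*(-1/4741772) - 730041/4517627 = 1122*(-1/4741772) - 730041/4517627 = -561/2370886 - 730041/4517627 = -1733378375073/10710778607522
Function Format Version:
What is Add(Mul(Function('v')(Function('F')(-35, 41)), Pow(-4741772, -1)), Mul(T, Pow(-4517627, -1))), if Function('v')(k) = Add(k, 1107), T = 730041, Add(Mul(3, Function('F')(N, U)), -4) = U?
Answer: Rational(-1733378375073, 10710778607522) ≈ -0.16183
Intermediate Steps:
Function('F')(N, U) = Add(Rational(4, 3), Mul(Rational(1, 3), U))
Function('v')(k) = Add(1107, k)
Add(Mul(Function('v')(Function('F')(-35, 41)), Pow(-4741772, -1)), Mul(T, Pow(-4517627, -1))) = Add(Mul(Add(1107, Add(Rational(4, 3), Mul(Rational(1, 3), 41))), Pow(-4741772, -1)), Mul(730041, Pow(-4517627, -1))) = Add(Mul(Add(1107, Add(Rational(4, 3), Rational(41, 3))), Rational(-1, 4741772)), Mul(730041, Rational(-1, 4517627))) = Add(Mul(Add(1107, 15), Rational(-1, 4741772)), Rational(-730041, 4517627)) = Add(Mul(1122, Rational(-1, 4741772)), Rational(-730041, 4517627)) = Add(Rational(-561, 2370886), Rational(-730041, 4517627)) = Rational(-1733378375073, 10710778607522)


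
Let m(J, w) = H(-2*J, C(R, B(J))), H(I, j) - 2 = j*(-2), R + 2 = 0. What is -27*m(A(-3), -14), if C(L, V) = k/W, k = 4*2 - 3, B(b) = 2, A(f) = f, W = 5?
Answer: 0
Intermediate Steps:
k = 5 (k = 8 - 3 = 5)
R = -2 (R = -2 + 0 = -2)
C(L, V) = 1 (C(L, V) = 5/5 = 5*(⅕) = 1)
H(I, j) = 2 - 2*j (H(I, j) = 2 + j*(-2) = 2 - 2*j)
m(J, w) = 0 (m(J, w) = 2 - 2*1 = 2 - 2 = 0)
-27*m(A(-3), -14) = -27*0 = 0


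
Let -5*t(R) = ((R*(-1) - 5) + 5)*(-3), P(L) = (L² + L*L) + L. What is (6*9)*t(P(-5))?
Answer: -1458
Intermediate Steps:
P(L) = L + 2*L² (P(L) = (L² + L²) + L = 2*L² + L = L + 2*L²)
t(R) = -3*R/5 (t(R) = -((R*(-1) - 5) + 5)*(-3)/5 = -((-R - 5) + 5)*(-3)/5 = -((-5 - R) + 5)*(-3)/5 = -(-R)*(-3)/5 = -3*R/5)
(6*9)*t(P(-5)) = (6*9)*(-(-3)*(1 + 2*(-5))) = 54*(-(-3)*(1 - 10)) = 54*(-(-3)*(-9)) = 54*(-⅗*45) = 54*(-27) = -1458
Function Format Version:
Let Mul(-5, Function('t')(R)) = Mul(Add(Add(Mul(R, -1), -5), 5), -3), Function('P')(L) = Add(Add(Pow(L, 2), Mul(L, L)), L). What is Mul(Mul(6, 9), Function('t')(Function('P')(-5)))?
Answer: -1458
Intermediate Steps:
Function('P')(L) = Add(L, Mul(2, Pow(L, 2))) (Function('P')(L) = Add(Add(Pow(L, 2), Pow(L, 2)), L) = Add(Mul(2, Pow(L, 2)), L) = Add(L, Mul(2, Pow(L, 2))))
Function('t')(R) = Mul(Rational(-3, 5), R) (Function('t')(R) = Mul(Rational(-1, 5), Mul(Add(Add(Mul(R, -1), -5), 5), -3)) = Mul(Rational(-1, 5), Mul(Add(Add(Mul(-1, R), -5), 5), -3)) = Mul(Rational(-1, 5), Mul(Add(Add(-5, Mul(-1, R)), 5), -3)) = Mul(Rational(-1, 5), Mul(Mul(-1, R), -3)) = Mul(Rational(-1, 5), Mul(3, R)) = Mul(Rational(-3, 5), R))
Mul(Mul(6, 9), Function('t')(Function('P')(-5))) = Mul(Mul(6, 9), Mul(Rational(-3, 5), Mul(-5, Add(1, Mul(2, -5))))) = Mul(54, Mul(Rational(-3, 5), Mul(-5, Add(1, -10)))) = Mul(54, Mul(Rational(-3, 5), Mul(-5, -9))) = Mul(54, Mul(Rational(-3, 5), 45)) = Mul(54, -27) = -1458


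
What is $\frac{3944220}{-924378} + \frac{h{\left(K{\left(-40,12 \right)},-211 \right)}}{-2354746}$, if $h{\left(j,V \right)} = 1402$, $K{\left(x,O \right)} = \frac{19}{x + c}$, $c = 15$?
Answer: $- \frac{110582526739}{25912802357} \approx -4.2675$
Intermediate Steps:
$K{\left(x,O \right)} = \frac{19}{15 + x}$ ($K{\left(x,O \right)} = \frac{19}{x + 15} = \frac{19}{15 + x}$)
$\frac{3944220}{-924378} + \frac{h{\left(K{\left(-40,12 \right)},-211 \right)}}{-2354746} = \frac{3944220}{-924378} + \frac{1402}{-2354746} = 3944220 \left(- \frac{1}{924378}\right) + 1402 \left(- \frac{1}{2354746}\right) = - \frac{93910}{22009} - \frac{701}{1177373} = - \frac{110582526739}{25912802357}$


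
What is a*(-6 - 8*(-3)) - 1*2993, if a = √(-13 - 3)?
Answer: -2993 + 72*I ≈ -2993.0 + 72.0*I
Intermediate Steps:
a = 4*I (a = √(-16) = 4*I ≈ 4.0*I)
a*(-6 - 8*(-3)) - 1*2993 = (4*I)*(-6 - 8*(-3)) - 1*2993 = (4*I)*(-6 - 4*(-6)) - 2993 = (4*I)*(-6 + 24) - 2993 = (4*I)*18 - 2993 = 72*I - 2993 = -2993 + 72*I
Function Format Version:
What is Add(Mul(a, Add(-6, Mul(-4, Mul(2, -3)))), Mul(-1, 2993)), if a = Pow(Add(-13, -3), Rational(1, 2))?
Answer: Add(-2993, Mul(72, I)) ≈ Add(-2993.0, Mul(72.000, I))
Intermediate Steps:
a = Mul(4, I) (a = Pow(-16, Rational(1, 2)) = Mul(4, I) ≈ Mul(4.0000, I))
Add(Mul(a, Add(-6, Mul(-4, Mul(2, -3)))), Mul(-1, 2993)) = Add(Mul(Mul(4, I), Add(-6, Mul(-4, Mul(2, -3)))), Mul(-1, 2993)) = Add(Mul(Mul(4, I), Add(-6, Mul(-4, -6))), -2993) = Add(Mul(Mul(4, I), Add(-6, 24)), -2993) = Add(Mul(Mul(4, I), 18), -2993) = Add(Mul(72, I), -2993) = Add(-2993, Mul(72, I))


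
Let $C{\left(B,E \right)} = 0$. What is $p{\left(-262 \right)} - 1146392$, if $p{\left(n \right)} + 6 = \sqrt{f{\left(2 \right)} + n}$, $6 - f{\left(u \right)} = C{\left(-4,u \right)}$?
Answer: $-1146398 + 16 i \approx -1.1464 \cdot 10^{6} + 16.0 i$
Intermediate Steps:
$f{\left(u \right)} = 6$ ($f{\left(u \right)} = 6 - 0 = 6 + 0 = 6$)
$p{\left(n \right)} = -6 + \sqrt{6 + n}$
$p{\left(-262 \right)} - 1146392 = \left(-6 + \sqrt{6 - 262}\right) - 1146392 = \left(-6 + \sqrt{-256}\right) - 1146392 = \left(-6 + 16 i\right) - 1146392 = -1146398 + 16 i$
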